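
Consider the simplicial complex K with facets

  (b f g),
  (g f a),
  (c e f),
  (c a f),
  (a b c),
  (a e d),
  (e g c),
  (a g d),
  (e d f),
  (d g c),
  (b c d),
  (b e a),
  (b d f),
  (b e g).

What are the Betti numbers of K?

b_0 = 1, b_1 = 2, b_2 = 1.

Take the total order a < b < c < d < e < f < g on the vertex set. Then K (dimension 2) consists of the simplices:

  0-simplices (7): a, b, c, d, e, f, g
  1-simplices (21): ab, ac, ad, ae, af, ag, bc, bd, be, bf, bg, cd, ce, cf, cg, de, df, dg, ef, eg, fg
  2-simplices (14): abc, abe, acf, ade, adg, afg, bcd, bdf, beg, bfg, cdg, cef, ceg, def

so the chain groups are C_0 ≅ Z^7, C_1 ≅ Z^21, C_2 ≅ Z^14.

∂_1: C_1 → C_0 is given by ∂[p,q] = [q] − [p].
The resulting 7×21 matrix has rank 6, and its Smith normal form has invariant factors (1,1,1,1,1,1).

∂_2: C_2 → C_1 acts by ∂[p,q,r] = [q,r] − [p,r] + [p,q]. For instance
  ∂adg = dg − ag + ad,
  ∂ceg = eg − cg + ce.
As a 21×14 matrix over Z this has rank 13, with invariant factors (1,1,1,1,1,1,1,1,1,1,1,1,1).

Now H_k = ker ∂_k / im ∂_{k+1}, so:

  H_0: rank C_0 − rank ∂_1 = 7 − 6 = 1, and the invariant factors of ∂_1 are all 1, so H_0 ≅ Z.
  H_1: rank ker ∂_1 − rank ∂_2 = (21 − 6) − 13 = 2, and the invariant factors of ∂_2 are all 1, so H_1 ≅ Z^2.
  H_2: rank ker ∂_2 − rank ∂_3 = (14 − 13) − 0 = 1, and there is no ∂_3, so H_2 ≅ Z.

Hence the Betti numbers are b_0 = 1, b_1 = 2, b_2 = 1.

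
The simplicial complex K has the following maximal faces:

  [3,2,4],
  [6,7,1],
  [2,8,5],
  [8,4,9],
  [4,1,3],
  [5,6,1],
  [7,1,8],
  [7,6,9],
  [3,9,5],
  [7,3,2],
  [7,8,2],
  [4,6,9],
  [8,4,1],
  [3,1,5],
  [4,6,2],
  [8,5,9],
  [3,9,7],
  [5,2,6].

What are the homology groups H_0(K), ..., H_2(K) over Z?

Fix the vertex order 1 < 2 < 3 < 4 < 5 < 6 < 7 < 8 < 9 and write every simplex with vertices in increasing order. Then dim K = 2 and the simplices of K are:

  0-simplices (9): [1], [2], [3], [4], [5], [6], [7], [8], [9]
  1-simplices (27): (27 of them)
  2-simplices (18): [1,3,4], [1,3,5], [1,4,8], [1,5,6], [1,6,7], [1,7,8], [2,3,4], [2,3,7], [2,4,6], [2,5,6], [2,5,8], [2,7,8], [3,5,9], [3,7,9], [4,6,9], [4,8,9], [5,8,9], [6,7,9]

so the chain groups are C_0 ≅ Z^9, C_1 ≅ Z^27, C_2 ≅ Z^18.

The boundary map ∂_1: C_1 → C_0 maps an edge to its endpoints' difference, ∂[p,q] = q − p. For instance
  ∂[5,9] = [9] − [5].
The resulting 9×27 matrix has rank 8, and its Smith normal form has invariant factors (1,1,1,1,1,1,1,1).

Boundary ∂_2: C_2 → C_1 maps a triangle to the signed sum of its edges. For instance
  ∂[3,7,9] = [7,9] − [3,9] + [3,7],
  ∂[2,3,7] = [3,7] − [2,7] + [2,3].
This gives a 27×18 integer matrix of rank 17; reducing to Smith normal form yields diagonal entries (1,1,1,1,1,1,1,1,1,1,1,1,1,1,1,1,1).

Now H_k = ker ∂_k / im ∂_{k+1}, so:

  H_0: rank C_0 − rank ∂_1 = 9 − 8 = 1, and the invariant factors of ∂_1 are all 1, so H_0 ≅ Z.
  H_1: rank ker ∂_1 − rank ∂_2 = (27 − 8) − 17 = 2, and the invariant factors of ∂_2 are all 1, so H_1 ≅ Z^2.
  H_2: rank ker ∂_2 − rank ∂_3 = (18 − 17) − 0 = 1, and there is no ∂_3, so H_2 ≅ Z.

(K is a triangulation of the torus T^2.)

H_0 ≅ Z,  H_1 ≅ Z^2,  H_2 ≅ Z.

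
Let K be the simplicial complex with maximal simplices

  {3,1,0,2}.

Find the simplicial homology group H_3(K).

H_3 ≅ 0.

Fix the vertex order 0 < 1 < 2 < 3 and write every simplex with vertices in increasing order. Then dim K = 3 and the simplices of K are:

  0-simplices (4): [0], [1], [2], [3]
  1-simplices (6): [0,1], [0,2], [0,3], [1,2], [1,3], [2,3]
  2-simplices (4): [0,1,2], [0,1,3], [0,2,3], [1,2,3]
  3-simplices (1): [0,1,2,3]

so the chain groups are C_0 ≅ Z^4, C_1 ≅ Z^6, C_2 ≅ Z^4, C_3 ≅ Z^1.

Boundary ∂_1: C_1 → C_0 sends each edge [p,q] (with p < q) to q − p.
This gives a 4×6 integer matrix of rank 3; reducing to Smith normal form yields diagonal entries (1,1,1).

∂_2: C_2 → C_1 sends each 2-simplex [p,q,r] to [q,r] − [p,r] + [p,q]. For instance
  ∂[0,2,3] = [2,3] − [0,3] + [0,2],
  ∂[1,2,3] = [2,3] − [1,3] + [1,2].
This gives a 6×4 integer matrix of rank 3; reducing to Smith normal form yields diagonal entries (1,1,1).

Boundary ∂_3: C_3 → C_2 sends each 3-simplex σ to the alternating sum Σ_i (−1)^i (σ with its i-th vertex removed). For instance
  ∂[0,1,2,3] = [1,2,3] − [0,2,3] + [0,1,3] − [0,1,2].
The resulting 4×1 matrix has rank 1, and its Smith normal form has invariant factors (1).

From H_k ≅ ker(∂_k) / im(∂_{k+1}) we obtain:

  H_3: rank ker ∂_3 − rank ∂_4 = (1 − 1) − 0 = 0, and there is no ∂_4, so H_3 ≅ 0.

(K is a triangulation of the 3-simplex.)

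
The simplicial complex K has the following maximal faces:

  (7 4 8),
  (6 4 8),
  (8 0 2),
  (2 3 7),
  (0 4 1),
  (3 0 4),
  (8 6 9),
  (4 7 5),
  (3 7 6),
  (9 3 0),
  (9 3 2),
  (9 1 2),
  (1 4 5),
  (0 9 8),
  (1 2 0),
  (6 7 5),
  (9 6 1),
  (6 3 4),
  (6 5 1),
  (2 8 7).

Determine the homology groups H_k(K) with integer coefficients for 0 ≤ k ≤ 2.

H_0 ≅ Z,  H_1 ≅ Z ⊕ Z/2Z,  H_2 = 0.

Fix the vertex order 0 < 1 < 2 < 3 < 4 < 5 < 6 < 7 < 8 < 9 and write every simplex with vertices in increasing order. Then dim K = 2 and the simplices of K are:

  0-simplices (10): [0], [1], [2], [3], [4], [5], [6], [7], [8], [9]
  1-simplices (30): (30 of them)
  2-simplices (20): (20 of them)

Hence C_0 ≅ Z^10, C_1 ≅ Z^30, C_2 ≅ Z^20.

∂_1: C_1 → C_0 maps an edge to its endpoints' difference, ∂[p,q] = q − p.
The 10×30 boundary matrix has rank 9 and Smith normal form diag(1,1,1,1,1,1,1,1,1).

Boundary ∂_2: C_2 → C_1 acts by ∂[p,q,r] = [q,r] − [p,r] + [p,q]. For instance
  ∂[0,3,9] = [3,9] − [0,9] + [0,3],
  ∂[2,3,7] = [3,7] − [2,7] + [2,3].
This gives a 30×20 integer matrix of rank 20; reducing to Smith normal form yields diagonal entries (1,1,1,1,1,1,1,1,1,1,1,1,1,1,1,1,1,1,1,2).

Reading off H_k = ker ∂_k / im ∂_{k+1}:

  H_0: rank C_0 − rank ∂_1 = 10 − 9 = 1, and the invariant factors of ∂_1 are all 1, so H_0 ≅ Z.
  H_1: rank ker ∂_1 − rank ∂_2 = (30 − 9) − 20 = 1, and ∂_2 has invariant factor 2 > 1, so H_1 ≅ Z ⊕ Z/2Z.
  H_2: rank ker ∂_2 − rank ∂_3 = (20 − 20) − 0 = 0, and there is no ∂_3, so H_2 ≅ 0.

As a check, the Euler characteristic is 10 − 30 + 20 = 0, which agrees with 1 − 1 + 0 = 0.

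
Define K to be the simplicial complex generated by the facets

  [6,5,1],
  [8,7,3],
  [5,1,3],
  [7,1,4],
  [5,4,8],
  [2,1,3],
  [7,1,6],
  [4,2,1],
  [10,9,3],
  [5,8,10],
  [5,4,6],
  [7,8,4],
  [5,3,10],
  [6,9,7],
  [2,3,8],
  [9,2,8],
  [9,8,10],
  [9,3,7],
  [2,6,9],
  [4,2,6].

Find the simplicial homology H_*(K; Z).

H_0 = Z,  H_1 = Z ⊕ Z/2Z,  H_2 = 0.

Take the total order 1 < 2 < 3 < 4 < 5 < 6 < 7 < 8 < 9 < 10 on the vertex set. Then K (dimension 2) consists of the simplices:

  0-simplices (10): [1], [2], [3], [4], [5], [6], [7], [8], [9], [10]
  1-simplices (30): (30 of them)
  2-simplices (20): (20 of them)

giving chain groups C_0 ≅ Z^10, C_1 ≅ Z^30, C_2 ≅ Z^20.

∂_1: C_1 → C_0 is given by ∂[p,q] = [q] − [p]. For instance
  ∂[6,7] = [7] − [6].
The 10×30 boundary matrix has rank 9 and Smith normal form diag(1,1,1,1,1,1,1,1,1).

The boundary map ∂_2: C_2 → C_1 acts by ∂[p,q,r] = [q,r] − [p,r] + [p,q]. For instance
  ∂[1,4,7] = [4,7] − [1,7] + [1,4],
  ∂[2,3,8] = [3,8] − [2,8] + [2,3].
The resulting 30×20 matrix has rank 20, and its Smith normal form has invariant factors (1,1,1,1,1,1,1,1,1,1,1,1,1,1,1,1,1,1,1,2).

From H_k ≅ ker(∂_k) / im(∂_{k+1}) we obtain:

  H_0: rank C_0 − rank ∂_1 = 10 − 9 = 1, and the invariant factors of ∂_1 are all 1, so H_0 = Z.
  H_1: rank ker ∂_1 − rank ∂_2 = (30 − 9) − 20 = 1, and ∂_2 has invariant factor 2 > 1, so H_1 = Z ⊕ Z/2Z.
  H_2: rank ker ∂_2 − rank ∂_3 = (20 − 20) − 0 = 0, and there is no ∂_3, so H_2 = 0.

(K is a triangulation of the Klein bottle.)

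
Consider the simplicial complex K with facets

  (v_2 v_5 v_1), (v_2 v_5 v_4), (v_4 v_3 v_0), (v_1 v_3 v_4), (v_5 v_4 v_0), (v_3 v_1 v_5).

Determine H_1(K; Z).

Fix the vertex order v_0 < v_1 < v_2 < v_3 < v_4 < v_5 and write every simplex with vertices in increasing order. Then dim K = 2 and the simplices of K are:

  0-simplices (6): [v_0], [v_1], [v_2], [v_3], [v_4], [v_5]
  1-simplices (12): [v_0,v_3], [v_0,v_4], [v_0,v_5], [v_1,v_2], [v_1,v_3], [v_1,v_4], [v_1,v_5], [v_2,v_4], [v_2,v_5], [v_3,v_4], [v_3,v_5], [v_4,v_5]
  2-simplices (6): [v_0,v_3,v_4], [v_0,v_4,v_5], [v_1,v_2,v_5], [v_1,v_3,v_4], [v_1,v_3,v_5], [v_2,v_4,v_5]

giving chain groups C_0 ≅ Z^6, C_1 ≅ Z^12, C_2 ≅ Z^6.

The boundary map ∂_1: C_1 → C_0 is given by ∂[p,q] = [q] − [p].
This gives a 6×12 integer matrix of rank 5; reducing to Smith normal form yields diagonal entries (1,1,1,1,1).

Boundary ∂_2: C_2 → C_1 sends each 2-simplex [p,q,r] to [q,r] − [p,r] + [p,q]. For instance
  ∂[v_0,v_3,v_4] = [v_3,v_4] − [v_0,v_4] + [v_0,v_3],
  ∂[v_1,v_3,v_5] = [v_3,v_5] − [v_1,v_5] + [v_1,v_3].
The resulting 12×6 matrix has rank 6, and its Smith normal form has invariant factors (1,1,1,1,1,1).

Reading off H_k = ker ∂_k / im ∂_{k+1}:

  H_1: rank ker ∂_1 − rank ∂_2 = (12 − 5) − 6 = 1, and the invariant factors of ∂_2 are all 1, so H_1 ≅ Z.

(K is a triangulation of the cylinder S^1 x I.)

H_1 = Z.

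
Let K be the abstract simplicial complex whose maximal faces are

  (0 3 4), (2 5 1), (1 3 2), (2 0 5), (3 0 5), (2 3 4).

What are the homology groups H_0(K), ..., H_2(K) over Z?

We work with the vertex ordering 0 < 1 < 2 < 3 < 4 < 5. The simplices of K, each written with vertices in increasing order, are:

  0-simplices (6): [0], [1], [2], [3], [4], [5]
  1-simplices (12): [0,2], [0,3], [0,4], [0,5], [1,2], [1,3], [1,5], [2,3], [2,4], [2,5], [3,4], [3,5]
  2-simplices (6): [0,2,5], [0,3,4], [0,3,5], [1,2,3], [1,2,5], [2,3,4]

giving chain groups C_0 ≅ Z^6, C_1 ≅ Z^12, C_2 ≅ Z^6.

∂_1: C_1 → C_0 sends each edge [p,q] (with p < q) to q − p.
This gives a 6×12 integer matrix of rank 5; reducing to Smith normal form yields diagonal entries (1,1,1,1,1).

∂_2: C_2 → C_1 sends each 2-simplex [p,q,r] to [q,r] − [p,r] + [p,q]. For instance
  ∂[0,3,4] = [3,4] − [0,4] + [0,3],
  ∂[1,2,5] = [2,5] − [1,5] + [1,2].
The 12×6 boundary matrix has rank 6 and Smith normal form diag(1,1,1,1,1,1).

Reading off H_k = ker ∂_k / im ∂_{k+1}:

  H_0: rank C_0 − rank ∂_1 = 6 − 5 = 1, and the invariant factors of ∂_1 are all 1, so H_0 = Z.
  H_1: rank ker ∂_1 − rank ∂_2 = (12 − 5) − 6 = 1, and the invariant factors of ∂_2 are all 1, so H_1 = Z.
  H_2: rank ker ∂_2 − rank ∂_3 = (6 − 6) − 0 = 0, and there is no ∂_3, so H_2 = 0.

As a check, the Euler characteristic is 6 − 12 + 6 = 0, which agrees with 1 − 1 + 0 = 0.
(K is a triangulation of the cylinder S^1 x I.)

H_0 = Z,  H_1 = Z,  H_2 = 0.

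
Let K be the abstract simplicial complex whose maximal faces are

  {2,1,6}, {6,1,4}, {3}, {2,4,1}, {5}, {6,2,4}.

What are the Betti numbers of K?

b_0 = 3, b_1 = 0, b_2 = 1.

Fix the vertex order 1 < 2 < 3 < 4 < 5 < 6 and write every simplex with vertices in increasing order. Then dim K = 2 and the simplices of K are:

  0-simplices (6): [1], [2], [3], [4], [5], [6]
  1-simplices (6): [1,2], [1,4], [1,6], [2,4], [2,6], [4,6]
  2-simplices (4): [1,2,4], [1,2,6], [1,4,6], [2,4,6]

giving chain groups C_0 ≅ Z^6, C_1 ≅ Z^6, C_2 ≅ Z^4.

Boundary ∂_1: C_1 → C_0 maps an edge to its endpoints' difference, ∂[p,q] = q − p.
This gives a 6×6 integer matrix of rank 3; reducing to Smith normal form yields diagonal entries (1,1,1).

Boundary ∂_2: C_2 → C_1 sends each 2-simplex [p,q,r] to [q,r] − [p,r] + [p,q]. For instance
  ∂[2,4,6] = [4,6] − [2,6] + [2,4],
  ∂[1,2,4] = [2,4] − [1,4] + [1,2].
The resulting 6×4 matrix has rank 3, and its Smith normal form has invariant factors (1,1,1).

From H_k ≅ ker(∂_k) / im(∂_{k+1}) we obtain:

  H_0: rank C_0 − rank ∂_1 = 6 − 3 = 3, and the invariant factors of ∂_1 are all 1, so H_0 = Z^3.
  H_1: rank ker ∂_1 − rank ∂_2 = (6 − 3) − 3 = 0, and the invariant factors of ∂_2 are all 1, so H_1 = 0.
  H_2: rank ker ∂_2 − rank ∂_3 = (4 − 3) − 0 = 1, and there is no ∂_3, so H_2 = Z.

Hence the Betti numbers are b_0 = 3, b_1 = 0, b_2 = 1.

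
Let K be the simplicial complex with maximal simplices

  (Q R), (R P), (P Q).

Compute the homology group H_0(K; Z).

H_0 = Z.

Order the vertices as P < Q < R. Listing each simplex with vertices in this order, K has dimension 1 with simplices:

  0-simplices (3): P, Q, R
  1-simplices (3): PQ, PR, QR

Hence C_0 ≅ Z^3, C_1 ≅ Z^3.

The boundary map ∂_1: C_1 → C_0 sends each edge [p,q] (with p < q) to q − p. For instance
  ∂PQ = Q − P.
The 3×3 boundary matrix has rank 2 and Smith normal form diag(1,1).

Computing H_k = (kernel of ∂_k) / (image of ∂_{k+1}):

  H_0: rank C_0 − rank ∂_1 = 3 − 2 = 1, and the invariant factors of ∂_1 are all 1, so H_0 = Z.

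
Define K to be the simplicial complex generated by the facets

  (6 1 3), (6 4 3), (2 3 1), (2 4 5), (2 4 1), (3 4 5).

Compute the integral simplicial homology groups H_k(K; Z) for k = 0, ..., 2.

Fix the vertex order 1 < 2 < 3 < 4 < 5 < 6 and write every simplex with vertices in increasing order. Then dim K = 2 and the simplices of K are:

  0-simplices (6): [1], [2], [3], [4], [5], [6]
  1-simplices (12): [1,2], [1,3], [1,4], [1,6], [2,3], [2,4], [2,5], [3,4], [3,5], [3,6], [4,5], [4,6]
  2-simplices (6): [1,2,3], [1,2,4], [1,3,6], [2,4,5], [3,4,5], [3,4,6]

giving chain groups C_0 ≅ Z^6, C_1 ≅ Z^12, C_2 ≅ Z^6.

Boundary ∂_1: C_1 → C_0 sends each edge [p,q] (with p < q) to q − p. For instance
  ∂[2,4] = [4] − [2].
The 6×12 boundary matrix has rank 5 and Smith normal form diag(1,1,1,1,1).

∂_2: C_2 → C_1 acts by ∂[p,q,r] = [q,r] − [p,r] + [p,q]. For instance
  ∂[2,4,5] = [4,5] − [2,5] + [2,4],
  ∂[1,3,6] = [3,6] − [1,6] + [1,3].
The resulting 12×6 matrix has rank 6, and its Smith normal form has invariant factors (1,1,1,1,1,1).

Computing H_k = (kernel of ∂_k) / (image of ∂_{k+1}):

  H_0: rank C_0 − rank ∂_1 = 6 − 5 = 1, and the invariant factors of ∂_1 are all 1, so H_0 = Z.
  H_1: rank ker ∂_1 − rank ∂_2 = (12 − 5) − 6 = 1, and the invariant factors of ∂_2 are all 1, so H_1 = Z.
  H_2: rank ker ∂_2 − rank ∂_3 = (6 − 6) − 0 = 0, and there is no ∂_3, so H_2 = 0.

As a check, the Euler characteristic is 6 − 12 + 6 = 0, which agrees with 1 − 1 + 0 = 0.
(K is a triangulation of the cylinder S^1 x I.)

H_0 = Z,  H_1 = Z,  H_2 = 0.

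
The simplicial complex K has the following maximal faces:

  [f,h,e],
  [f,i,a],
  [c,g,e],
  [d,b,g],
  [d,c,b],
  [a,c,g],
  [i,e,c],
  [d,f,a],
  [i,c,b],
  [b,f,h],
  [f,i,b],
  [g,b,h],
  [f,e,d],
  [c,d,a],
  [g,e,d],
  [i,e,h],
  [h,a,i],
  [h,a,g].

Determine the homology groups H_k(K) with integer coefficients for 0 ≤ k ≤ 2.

Take the total order a < b < c < d < e < f < g < h < i on the vertex set. Then K (dimension 2) consists of the simplices:

  0-simplices (9): a, b, c, d, e, f, g, h, i
  1-simplices (27): ac, ad, af, ag, ah, ai, bc, bd, bf, bg, bh, bi, cd, ce, cg, ci, de, df, dg, ef, eg, eh, ei, fh, fi, gh, hi
  2-simplices (18): acd, acg, adf, afi, agh, ahi, bcd, bci, bdg, bfh, bfi, bgh, ceg, cei, def, deg, efh, ehi

Hence C_0 ≅ Z^9, C_1 ≅ Z^27, C_2 ≅ Z^18.

∂_1: C_1 → C_0 maps an edge to its endpoints' difference, ∂[p,q] = q − p. For instance
  ∂ad = d − a.
The resulting 9×27 matrix has rank 8, and its Smith normal form has invariant factors (1,1,1,1,1,1,1,1).

The boundary map ∂_2: C_2 → C_1 maps a triangle to the signed sum of its edges. For instance
  ∂acg = cg − ag + ac,
  ∂ahi = hi − ai + ah.
The resulting 27×18 matrix has rank 18, and its Smith normal form has invariant factors (1,1,1,1,1,1,1,1,1,1,1,1,1,1,1,1,1,2).

Now H_k = ker ∂_k / im ∂_{k+1}, so:

  H_0: rank C_0 − rank ∂_1 = 9 − 8 = 1, and the invariant factors of ∂_1 are all 1, so H_0 = Z.
  H_1: rank ker ∂_1 − rank ∂_2 = (27 − 8) − 18 = 1, and ∂_2 has invariant factor 2 > 1, so H_1 = Z ⊕ Z/2.
  H_2: rank ker ∂_2 − rank ∂_3 = (18 − 18) − 0 = 0, and there is no ∂_3, so H_2 = 0.

As a check, the Euler characteristic is 9 − 27 + 18 = 0, which agrees with 1 − 1 + 0 = 0.

H_0 ≅ Z,  H_1 ≅ Z ⊕ Z/2,  H_2 = 0.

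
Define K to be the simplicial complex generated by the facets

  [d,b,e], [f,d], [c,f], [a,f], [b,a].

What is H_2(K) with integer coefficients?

H_2 ≅ 0.

K has 6 vertices, 7 edges, 1 triangle.
rank ∂_2 = 1, rank ∂_3 = 0 ⇒ b_2 = 1 − 1 − 0 = 0. So H_2 = 0.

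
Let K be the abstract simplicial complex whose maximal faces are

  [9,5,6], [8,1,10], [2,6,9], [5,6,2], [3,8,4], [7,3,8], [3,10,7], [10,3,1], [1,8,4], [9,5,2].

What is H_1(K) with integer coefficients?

Take the total order 1 < 2 < 3 < 4 < 5 < 6 < 7 < 8 < 9 < 10 on the vertex set. Then K (dimension 2) consists of the simplices:

  0-simplices (10): [1], [2], [3], [4], [5], [6], [7], [8], [9], [10]
  1-simplices (18): [1,3], [1,4], [1,8], [1,10], [2,5], [2,6], [2,9], [3,4], [3,7], [3,8], [3,10], [4,8], [5,6], [5,9], [6,9], [7,8], [7,10], [8,10]
  2-simplices (10): [1,3,10], [1,4,8], [1,8,10], [2,5,6], [2,5,9], [2,6,9], [3,4,8], [3,7,8], [3,7,10], [5,6,9]

giving chain groups C_0 ≅ Z^10, C_1 ≅ Z^18, C_2 ≅ Z^10.

∂_1: C_1 → C_0 sends each edge [p,q] (with p < q) to q − p.
The 10×18 boundary matrix has rank 8 and Smith normal form diag(1,1,1,1,1,1,1,1).

The boundary map ∂_2: C_2 → C_1 maps a triangle to the signed sum of its edges. For instance
  ∂[1,8,10] = [8,10] − [1,10] + [1,8],
  ∂[3,7,10] = [7,10] − [3,10] + [3,7].
The resulting 18×10 matrix has rank 9, and its Smith normal form has invariant factors (1,1,1,1,1,1,1,1,1).

Reading off H_k = ker ∂_k / im ∂_{k+1}:

  H_1: rank ker ∂_1 − rank ∂_2 = (18 − 8) − 9 = 1, and the invariant factors of ∂_2 are all 1, so H_1 ≅ Z.

(K is a triangulation of the disjoint union of the cylinder S^1 x I and the 2-sphere S^2.)

H_1 ≅ Z.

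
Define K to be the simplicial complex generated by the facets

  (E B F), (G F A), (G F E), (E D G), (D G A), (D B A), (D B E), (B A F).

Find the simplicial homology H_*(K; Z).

H_0 ≅ Z,  H_1 = 0,  H_2 ≅ Z.

Fix the vertex order A < B < D < E < F < G and write every simplex with vertices in increasing order. Then dim K = 2 and the simplices of K are:

  0-simplices (6): A, B, D, E, F, G
  1-simplices (12): AB, AD, AF, AG, BD, BE, BF, DE, DG, EF, EG, FG
  2-simplices (8): ABD, ABF, ADG, AFG, BDE, BEF, DEG, EFG

giving chain groups C_0 ≅ Z^6, C_1 ≅ Z^12, C_2 ≅ Z^8.

The boundary map ∂_1: C_1 → C_0 is given by ∂[p,q] = [q] − [p].
The resulting 6×12 matrix has rank 5, and its Smith normal form has invariant factors (1,1,1,1,1).

Boundary ∂_2: C_2 → C_1 sends each 2-simplex [p,q,r] to [q,r] − [p,r] + [p,q]. For instance
  ∂ADG = DG − AG + AD,
  ∂EFG = FG − EG + EF.
The resulting 12×8 matrix has rank 7, and its Smith normal form has invariant factors (1,1,1,1,1,1,1).

Computing H_k = (kernel of ∂_k) / (image of ∂_{k+1}):

  H_0: rank C_0 − rank ∂_1 = 6 − 5 = 1, and the invariant factors of ∂_1 are all 1, so H_0 = Z.
  H_1: rank ker ∂_1 − rank ∂_2 = (12 − 5) − 7 = 0, and the invariant factors of ∂_2 are all 1, so H_1 = 0.
  H_2: rank ker ∂_2 − rank ∂_3 = (8 − 7) − 0 = 1, and there is no ∂_3, so H_2 = Z.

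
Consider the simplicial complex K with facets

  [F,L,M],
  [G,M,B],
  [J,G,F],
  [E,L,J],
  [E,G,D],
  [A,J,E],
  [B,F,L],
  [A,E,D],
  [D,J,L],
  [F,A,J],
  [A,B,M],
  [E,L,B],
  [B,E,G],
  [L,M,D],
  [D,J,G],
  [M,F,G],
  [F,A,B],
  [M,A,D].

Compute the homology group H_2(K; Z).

Fix the vertex order A < B < D < E < F < G < J < L < M and write every simplex with vertices in increasing order. Then dim K = 2 and the simplices of K are:

  0-simplices (9): A, B, D, E, F, G, J, L, M
  1-simplices (27): AB, AD, AE, AF, AJ, AM, BE, BF, BG, BL, BM, DE, DG, DJ, DL, DM, EG, EJ, EL, FG, FJ, FL, FM, GJ, GM, JL, LM
  2-simplices (18): ABF, ABM, ADE, ADM, AEJ, AFJ, BEG, BEL, BFL, BGM, DEG, DGJ, DJL, DLM, EJL, FGJ, FGM, FLM

Hence C_0 ≅ Z^9, C_1 ≅ Z^27, C_2 ≅ Z^18.

Boundary ∂_1: C_1 → C_0 sends each edge [p,q] (with p < q) to q − p.
As a 9×27 matrix over Z this has rank 8, with invariant factors (1,1,1,1,1,1,1,1).

Boundary ∂_2: C_2 → C_1 sends each 2-simplex [p,q,r] to [q,r] − [p,r] + [p,q]. For instance
  ∂FGJ = GJ − FJ + FG,
  ∂DLM = LM − DM + DL.
The resulting 27×18 matrix has rank 18, and its Smith normal form has invariant factors (1,1,1,1,1,1,1,1,1,1,1,1,1,1,1,1,1,2).

From H_k ≅ ker(∂_k) / im(∂_{k+1}) we obtain:

  H_2: rank ker ∂_2 − rank ∂_3 = (18 − 18) − 0 = 0, and there is no ∂_3, so H_2 ≅ 0.

H_2 = 0.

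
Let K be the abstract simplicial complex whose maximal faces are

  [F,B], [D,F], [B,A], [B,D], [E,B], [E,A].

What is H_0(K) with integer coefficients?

We work with the vertex ordering A < B < D < E < F. The simplices of K, each written with vertices in increasing order, are:

  0-simplices (5): A, B, D, E, F
  1-simplices (6): AB, AE, BD, BE, BF, DF

Hence C_0 ≅ Z^5, C_1 ≅ Z^6.

∂_1: C_1 → C_0 sends each edge [p,q] (with p < q) to q − p.
As a 5×6 matrix over Z this has rank 4, with invariant factors (1,1,1,1).

Now H_k = ker ∂_k / im ∂_{k+1}, so:

  H_0: rank C_0 − rank ∂_1 = 5 − 4 = 1, and the invariant factors of ∂_1 are all 1, so H_0 = Z.

(K is a triangulation of a wedge of 2 circles.)

H_0 ≅ Z.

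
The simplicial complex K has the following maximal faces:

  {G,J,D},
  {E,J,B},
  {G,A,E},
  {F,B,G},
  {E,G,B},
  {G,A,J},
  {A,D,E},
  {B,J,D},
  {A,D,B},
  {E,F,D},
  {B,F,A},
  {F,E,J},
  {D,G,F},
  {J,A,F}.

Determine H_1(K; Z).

H_1 = Z^2.

Order the vertices as A < B < D < E < F < G < J. Listing each simplex with vertices in this order, K has dimension 2 with simplices:

  0-simplices (7): A, B, D, E, F, G, J
  1-simplices (21): AB, AD, AE, AF, AG, AJ, BD, BE, BF, BG, BJ, DE, DF, DG, DJ, EF, EG, EJ, FG, FJ, GJ
  2-simplices (14): ABD, ABF, ADE, AEG, AFJ, AGJ, BDJ, BEG, BEJ, BFG, DEF, DFG, DGJ, EFJ

giving chain groups C_0 ≅ Z^7, C_1 ≅ Z^21, C_2 ≅ Z^14.

∂_1: C_1 → C_0 maps an edge to its endpoints' difference, ∂[p,q] = q − p. For instance
  ∂BD = D − B.
The resulting 7×21 matrix has rank 6, and its Smith normal form has invariant factors (1,1,1,1,1,1).

The boundary map ∂_2: C_2 → C_1 maps a triangle to the signed sum of its edges. For instance
  ∂ABD = BD − AD + AB,
  ∂BEG = EG − BG + BE.
This gives a 21×14 integer matrix of rank 13; reducing to Smith normal form yields diagonal entries (1,1,1,1,1,1,1,1,1,1,1,1,1).

Computing H_k = (kernel of ∂_k) / (image of ∂_{k+1}):

  H_1: rank ker ∂_1 − rank ∂_2 = (21 − 6) − 13 = 2, and the invariant factors of ∂_2 are all 1, so H_1 = Z^2.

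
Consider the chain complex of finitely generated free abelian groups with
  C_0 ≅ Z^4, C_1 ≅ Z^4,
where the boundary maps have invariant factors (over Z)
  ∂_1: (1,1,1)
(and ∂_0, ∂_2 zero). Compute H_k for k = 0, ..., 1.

H_0 ≅ Z,  H_1 ≅ Z.

H_0: b_0 = 4 − 0 − 3 = 1; torsion from ∂_1 factors > 1: none. So H_0 ≅ Z.
H_1: b_1 = 4 − 3 − 0 = 1; torsion from ∂_2 factors > 1: none. So H_1 ≅ Z.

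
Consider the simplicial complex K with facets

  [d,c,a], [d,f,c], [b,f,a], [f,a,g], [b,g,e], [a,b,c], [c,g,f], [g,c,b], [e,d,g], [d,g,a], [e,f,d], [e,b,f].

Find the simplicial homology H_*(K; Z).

Order the vertices as a < b < c < d < e < f < g. Listing each simplex with vertices in this order, K has dimension 2 with simplices:

  0-simplices (7): a, b, c, d, e, f, g
  1-simplices (18): ab, ac, ad, af, ag, bc, be, bf, bg, cd, cf, cg, de, df, dg, ef, eg, fg
  2-simplices (12): abc, abf, acd, adg, afg, bcg, bef, beg, cdf, cfg, def, deg

so the chain groups are C_0 ≅ Z^7, C_1 ≅ Z^18, C_2 ≅ Z^12.

The boundary map ∂_1: C_1 → C_0 sends each edge [p,q] (with p < q) to q − p. For instance
  ∂ag = g − a.
This gives a 7×18 integer matrix of rank 6; reducing to Smith normal form yields diagonal entries (1,1,1,1,1,1).

Boundary ∂_2: C_2 → C_1 acts by ∂[p,q,r] = [q,r] − [p,r] + [p,q]. For instance
  ∂deg = eg − dg + de,
  ∂abf = bf − af + ab.
The resulting 18×12 matrix has rank 12, and its Smith normal form has invariant factors (1,1,1,1,1,1,1,1,1,1,1,2).

Now H_k = ker ∂_k / im ∂_{k+1}, so:

  H_0: rank C_0 − rank ∂_1 = 7 − 6 = 1, and the invariant factors of ∂_1 are all 1, so H_0 ≅ Z.
  H_1: rank ker ∂_1 − rank ∂_2 = (18 − 6) − 12 = 0, and ∂_2 has invariant factor 2 > 1, so H_1 ≅ Z/2.
  H_2: rank ker ∂_2 − rank ∂_3 = (12 − 12) − 0 = 0, and there is no ∂_3, so H_2 ≅ 0.

(K is a triangulation of the real projective plane RP^2.)

H_0 = Z,  H_1 = Z/2,  H_2 = 0.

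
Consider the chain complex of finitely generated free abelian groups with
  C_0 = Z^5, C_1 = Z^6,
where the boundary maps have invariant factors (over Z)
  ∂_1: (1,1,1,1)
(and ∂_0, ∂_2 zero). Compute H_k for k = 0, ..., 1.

H_0: b_0 = 5 − 0 − 4 = 1; torsion from ∂_1 factors > 1: none. So H_0 ≅ Z.
H_1: b_1 = 6 − 4 − 0 = 2; torsion from ∂_2 factors > 1: none. So H_1 ≅ Z^2.

H_0 ≅ Z,  H_1 ≅ Z^2.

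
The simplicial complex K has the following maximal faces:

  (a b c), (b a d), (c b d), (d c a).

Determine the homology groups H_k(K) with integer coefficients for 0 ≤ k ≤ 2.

H_0 ≅ Z,  H_1 = 0,  H_2 ≅ Z.

Fix the vertex order a < b < c < d and write every simplex with vertices in increasing order. Then dim K = 2 and the simplices of K are:

  0-simplices (4): a, b, c, d
  1-simplices (6): ab, ac, ad, bc, bd, cd
  2-simplices (4): abc, abd, acd, bcd

giving chain groups C_0 ≅ Z^4, C_1 ≅ Z^6, C_2 ≅ Z^4.

Boundary ∂_1: C_1 → C_0 is given by ∂[p,q] = [q] − [p]. For instance
  ∂ac = c − a.
As a 4×6 matrix over Z this has rank 3, with invariant factors (1,1,1).

Boundary ∂_2: C_2 → C_1 sends each 2-simplex [p,q,r] to [q,r] − [p,r] + [p,q]. For instance
  ∂acd = cd − ad + ac,
  ∂bcd = cd − bd + bc.
As a 6×4 matrix over Z this has rank 3, with invariant factors (1,1,1).

Computing H_k = (kernel of ∂_k) / (image of ∂_{k+1}):

  H_0: rank C_0 − rank ∂_1 = 4 − 3 = 1, and the invariant factors of ∂_1 are all 1, so H_0 ≅ Z.
  H_1: rank ker ∂_1 − rank ∂_2 = (6 − 3) − 3 = 0, and the invariant factors of ∂_2 are all 1, so H_1 ≅ 0.
  H_2: rank ker ∂_2 − rank ∂_3 = (4 − 3) − 0 = 1, and there is no ∂_3, so H_2 ≅ Z.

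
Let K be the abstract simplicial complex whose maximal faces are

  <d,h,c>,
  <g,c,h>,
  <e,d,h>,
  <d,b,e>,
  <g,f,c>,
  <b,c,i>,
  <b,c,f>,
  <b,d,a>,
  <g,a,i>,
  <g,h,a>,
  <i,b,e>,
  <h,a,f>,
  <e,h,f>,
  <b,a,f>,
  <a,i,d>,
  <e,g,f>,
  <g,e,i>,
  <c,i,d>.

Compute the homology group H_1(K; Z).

H_1 ≅ Z ⊕ Z/2.

We work with the vertex ordering a < b < c < d < e < f < g < h < i. The simplices of K, each written with vertices in increasing order, are:

  0-simplices (9): a, b, c, d, e, f, g, h, i
  1-simplices (27): ab, ad, af, ag, ah, ai, bc, bd, be, bf, bi, cd, cf, cg, ch, ci, de, dh, di, ef, eg, eh, ei, fg, fh, gh, gi
  2-simplices (18): abd, abf, adi, afh, agh, agi, bcf, bci, bde, bei, cdh, cdi, cfg, cgh, deh, efg, efh, egi

so the chain groups are C_0 ≅ Z^9, C_1 ≅ Z^27, C_2 ≅ Z^18.

∂_1: C_1 → C_0 maps an edge to its endpoints' difference, ∂[p,q] = q − p.
This gives a 9×27 integer matrix of rank 8; reducing to Smith normal form yields diagonal entries (1,1,1,1,1,1,1,1).

Boundary ∂_2: C_2 → C_1 maps a triangle to the signed sum of its edges. For instance
  ∂adi = di − ai + ad,
  ∂bei = ei − bi + be.
This gives a 27×18 integer matrix of rank 18; reducing to Smith normal form yields diagonal entries (1,1,1,1,1,1,1,1,1,1,1,1,1,1,1,1,1,2).

Computing H_k = (kernel of ∂_k) / (image of ∂_{k+1}):

  H_1: rank ker ∂_1 − rank ∂_2 = (27 − 8) − 18 = 1, and ∂_2 has invariant factor 2 > 1, so H_1 ≅ Z ⊕ Z/2.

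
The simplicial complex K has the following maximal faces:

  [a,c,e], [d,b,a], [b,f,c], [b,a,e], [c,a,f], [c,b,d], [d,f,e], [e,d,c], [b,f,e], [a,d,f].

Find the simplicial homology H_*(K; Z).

Fix the vertex order a < b < c < d < e < f and write every simplex with vertices in increasing order. Then dim K = 2 and the simplices of K are:

  0-simplices (6): a, b, c, d, e, f
  1-simplices (15): ab, ac, ad, ae, af, bc, bd, be, bf, cd, ce, cf, de, df, ef
  2-simplices (10): abd, abe, ace, acf, adf, bcd, bcf, bef, cde, def

so the chain groups are C_0 ≅ Z^6, C_1 ≅ Z^15, C_2 ≅ Z^10.

Boundary ∂_1: C_1 → C_0 sends each edge [p,q] (with p < q) to q − p.
The resulting 6×15 matrix has rank 5, and its Smith normal form has invariant factors (1,1,1,1,1).

∂_2: C_2 → C_1 acts by ∂[p,q,r] = [q,r] − [p,r] + [p,q]. For instance
  ∂adf = df − af + ad,
  ∂ace = ce − ae + ac.
This gives a 15×10 integer matrix of rank 10; reducing to Smith normal form yields diagonal entries (1,1,1,1,1,1,1,1,1,2).

Computing H_k = (kernel of ∂_k) / (image of ∂_{k+1}):

  H_0: rank C_0 − rank ∂_1 = 6 − 5 = 1, and the invariant factors of ∂_1 are all 1, so H_0 ≅ Z.
  H_1: rank ker ∂_1 − rank ∂_2 = (15 − 5) − 10 = 0, and ∂_2 has invariant factor 2 > 1, so H_1 ≅ Z/2Z.
  H_2: rank ker ∂_2 − rank ∂_3 = (10 − 10) − 0 = 0, and there is no ∂_3, so H_2 ≅ 0.

As a check, the Euler characteristic is 6 − 15 + 10 = 1, which agrees with 1 − 0 + 0 = 1.

H_0 ≅ Z,  H_1 ≅ Z/2Z,  H_2 = 0.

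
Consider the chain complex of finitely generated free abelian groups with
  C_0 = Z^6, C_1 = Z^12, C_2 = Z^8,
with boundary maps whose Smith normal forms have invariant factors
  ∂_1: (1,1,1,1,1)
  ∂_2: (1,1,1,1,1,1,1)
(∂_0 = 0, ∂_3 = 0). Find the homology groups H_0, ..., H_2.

H_0: b_0 = 6 − 0 − 5 = 1; torsion from ∂_1 factors > 1: none. So H_0 = Z.
H_1: b_1 = 12 − 5 − 7 = 0; torsion from ∂_2 factors > 1: none. So H_1 = 0.
H_2: b_2 = 8 − 7 − 0 = 1; torsion from ∂_3 factors > 1: none. So H_2 = Z.

H_0 = Z,  H_1 = 0,  H_2 = Z.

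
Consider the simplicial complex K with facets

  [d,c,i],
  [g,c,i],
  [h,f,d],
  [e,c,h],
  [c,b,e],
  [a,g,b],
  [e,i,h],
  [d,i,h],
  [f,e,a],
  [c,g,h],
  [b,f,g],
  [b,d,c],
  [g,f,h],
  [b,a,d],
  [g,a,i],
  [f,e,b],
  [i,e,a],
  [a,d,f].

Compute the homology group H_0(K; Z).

H_0 = Z.

Order the vertices as a < b < c < d < e < f < g < h < i. Listing each simplex with vertices in this order, K has dimension 2 with simplices:

  0-simplices (9): a, b, c, d, e, f, g, h, i
  1-simplices (27): ab, ad, ae, af, ag, ai, bc, bd, be, bf, bg, cd, ce, cg, ch, ci, df, dh, di, ef, eh, ei, fg, fh, gh, gi, hi
  2-simplices (18): abd, abg, adf, aef, aei, agi, bcd, bce, bef, bfg, cdi, ceh, cgh, cgi, dfh, dhi, ehi, fgh

giving chain groups C_0 ≅ Z^9, C_1 ≅ Z^27, C_2 ≅ Z^18.

∂_1: C_1 → C_0 sends each edge [p,q] (with p < q) to q − p.
The 9×27 boundary matrix has rank 8 and Smith normal form diag(1,1,1,1,1,1,1,1).

The boundary map ∂_2: C_2 → C_1 maps a triangle to the signed sum of its edges. For instance
  ∂bef = ef − bf + be,
  ∂cdi = di − ci + cd.
The resulting 27×18 matrix has rank 18, and its Smith normal form has invariant factors (1,1,1,1,1,1,1,1,1,1,1,1,1,1,1,1,1,2).

Now H_k = ker ∂_k / im ∂_{k+1}, so:

  H_0: rank C_0 − rank ∂_1 = 9 − 8 = 1, and the invariant factors of ∂_1 are all 1, so H_0 = Z.

(K is a triangulation of the Klein bottle.)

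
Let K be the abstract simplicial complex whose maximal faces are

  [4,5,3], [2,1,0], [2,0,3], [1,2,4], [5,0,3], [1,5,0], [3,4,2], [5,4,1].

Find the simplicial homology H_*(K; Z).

Fix the vertex order 0 < 1 < 2 < 3 < 4 < 5 and write every simplex with vertices in increasing order. Then dim K = 2 and the simplices of K are:

  0-simplices (6): [0], [1], [2], [3], [4], [5]
  1-simplices (12): [0,1], [0,2], [0,3], [0,5], [1,2], [1,4], [1,5], [2,3], [2,4], [3,4], [3,5], [4,5]
  2-simplices (8): [0,1,2], [0,1,5], [0,2,3], [0,3,5], [1,2,4], [1,4,5], [2,3,4], [3,4,5]

Hence C_0 ≅ Z^6, C_1 ≅ Z^12, C_2 ≅ Z^8.

∂_1: C_1 → C_0 maps an edge to its endpoints' difference, ∂[p,q] = q − p.
The resulting 6×12 matrix has rank 5, and its Smith normal form has invariant factors (1,1,1,1,1).

Boundary ∂_2: C_2 → C_1 sends each 2-simplex [p,q,r] to [q,r] − [p,r] + [p,q]. For instance
  ∂[0,1,5] = [1,5] − [0,5] + [0,1],
  ∂[0,3,5] = [3,5] − [0,5] + [0,3].
The 12×8 boundary matrix has rank 7 and Smith normal form diag(1,1,1,1,1,1,1).

From H_k ≅ ker(∂_k) / im(∂_{k+1}) we obtain:

  H_0: rank C_0 − rank ∂_1 = 6 − 5 = 1, and the invariant factors of ∂_1 are all 1, so H_0 = Z.
  H_1: rank ker ∂_1 − rank ∂_2 = (12 − 5) − 7 = 0, and the invariant factors of ∂_2 are all 1, so H_1 = 0.
  H_2: rank ker ∂_2 − rank ∂_3 = (8 − 7) − 0 = 1, and there is no ∂_3, so H_2 = Z.

(K is a triangulation of the 2-sphere S^2.)

H_0 ≅ Z,  H_1 = 0,  H_2 ≅ Z.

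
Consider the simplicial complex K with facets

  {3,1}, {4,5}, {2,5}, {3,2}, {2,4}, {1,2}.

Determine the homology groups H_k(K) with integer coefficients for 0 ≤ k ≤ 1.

Fix the vertex order 1 < 2 < 3 < 4 < 5 and write every simplex with vertices in increasing order. Then dim K = 1 and the simplices of K are:

  0-simplices (5): [1], [2], [3], [4], [5]
  1-simplices (6): [1,2], [1,3], [2,3], [2,4], [2,5], [4,5]

so the chain groups are C_0 ≅ Z^5, C_1 ≅ Z^6.

The boundary map ∂_1: C_1 → C_0 maps an edge to its endpoints' difference, ∂[p,q] = q − p.
This gives a 5×6 integer matrix of rank 4; reducing to Smith normal form yields diagonal entries (1,1,1,1).

Computing H_k = (kernel of ∂_k) / (image of ∂_{k+1}):

  H_0: rank C_0 − rank ∂_1 = 5 − 4 = 1, and the invariant factors of ∂_1 are all 1, so H_0 ≅ Z.
  H_1: rank ker ∂_1 − rank ∂_2 = (6 − 4) − 0 = 2, and there is no ∂_2, so H_1 ≅ Z^2.

As a check, the Euler characteristic is 5 − 6 = -1, which agrees with 1 − 2 = -1.
(K is a triangulation of a wedge of 2 circles.)

H_0 ≅ Z,  H_1 ≅ Z^2.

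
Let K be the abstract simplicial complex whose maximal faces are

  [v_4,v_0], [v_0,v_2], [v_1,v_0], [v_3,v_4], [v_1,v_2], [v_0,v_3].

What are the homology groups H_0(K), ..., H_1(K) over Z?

Take the total order v_0 < v_1 < v_2 < v_3 < v_4 on the vertex set. Then K (dimension 1) consists of the simplices:

  0-simplices (5): [v_0], [v_1], [v_2], [v_3], [v_4]
  1-simplices (6): [v_0,v_1], [v_0,v_2], [v_0,v_3], [v_0,v_4], [v_1,v_2], [v_3,v_4]

so the chain groups are C_0 ≅ Z^5, C_1 ≅ Z^6.

∂_1: C_1 → C_0 sends each edge [p,q] (with p < q) to q − p.
The 5×6 boundary matrix has rank 4 and Smith normal form diag(1,1,1,1).

Computing H_k = (kernel of ∂_k) / (image of ∂_{k+1}):

  H_0: rank C_0 − rank ∂_1 = 5 − 4 = 1, and the invariant factors of ∂_1 are all 1, so H_0 = Z.
  H_1: rank ker ∂_1 − rank ∂_2 = (6 − 4) − 0 = 2, and there is no ∂_2, so H_1 = Z^2.

H_0 = Z,  H_1 = Z^2.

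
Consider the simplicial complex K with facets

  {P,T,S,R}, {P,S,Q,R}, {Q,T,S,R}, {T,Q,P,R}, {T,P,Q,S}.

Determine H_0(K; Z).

Fix the vertex order P < Q < R < S < T and write every simplex with vertices in increasing order. Then dim K = 3 and the simplices of K are:

  0-simplices (5): P, Q, R, S, T
  1-simplices (10): PQ, PR, PS, PT, QR, QS, QT, RS, RT, ST
  2-simplices (10): PQR, PQS, PQT, PRS, PRT, PST, QRS, QRT, QST, RST
  3-simplices (5): PQRS, PQRT, PQST, PRST, QRST

Hence C_0 ≅ Z^5, C_1 ≅ Z^10, C_2 ≅ Z^10, C_3 ≅ Z^5.

The boundary map ∂_1: C_1 → C_0 maps an edge to its endpoints' difference, ∂[p,q] = q − p. For instance
  ∂QT = T − Q.
The resulting 5×10 matrix has rank 4, and its Smith normal form has invariant factors (1,1,1,1).

The boundary map ∂_2: C_2 → C_1 acts by ∂[p,q,r] = [q,r] − [p,r] + [p,q]. For instance
  ∂PQR = QR − PR + PQ,
  ∂QRS = RS − QS + QR.
The 10×10 boundary matrix has rank 6 and Smith normal form diag(1,1,1,1,1,1).

The boundary map ∂_3: C_3 → C_2 sends each 3-simplex σ to the alternating sum Σ_i (−1)^i (σ with its i-th vertex removed). For instance
  ∂QRST = RST − QST + QRT − QRS,
  ∂PQST = QST − PST + PQT − PQS.
The resulting 10×5 matrix has rank 4, and its Smith normal form has invariant factors (1,1,1,1).

Now H_k = ker ∂_k / im ∂_{k+1}, so:

  H_0: rank C_0 − rank ∂_1 = 5 − 4 = 1, and the invariant factors of ∂_1 are all 1, so H_0 ≅ Z.

H_0 = Z.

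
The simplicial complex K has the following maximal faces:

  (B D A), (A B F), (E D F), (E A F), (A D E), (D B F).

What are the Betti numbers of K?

Fix the vertex order A < B < D < E < F and write every simplex with vertices in increasing order. Then dim K = 2 and the simplices of K are:

  0-simplices (5): A, B, D, E, F
  1-simplices (9): AB, AD, AE, AF, BD, BF, DE, DF, EF
  2-simplices (6): ABD, ABF, ADE, AEF, BDF, DEF

so the chain groups are C_0 ≅ Z^5, C_1 ≅ Z^9, C_2 ≅ Z^6.

∂_1: C_1 → C_0 is given by ∂[p,q] = [q] − [p]. For instance
  ∂AE = E − A.
As a 5×9 matrix over Z this has rank 4, with invariant factors (1,1,1,1).

The boundary map ∂_2: C_2 → C_1 acts by ∂[p,q,r] = [q,r] − [p,r] + [p,q]. For instance
  ∂ABF = BF − AF + AB,
  ∂DEF = EF − DF + DE.
The 9×6 boundary matrix has rank 5 and Smith normal form diag(1,1,1,1,1).

Reading off H_k = ker ∂_k / im ∂_{k+1}:

  H_0: rank C_0 − rank ∂_1 = 5 − 4 = 1, and the invariant factors of ∂_1 are all 1, so H_0 ≅ Z.
  H_1: rank ker ∂_1 − rank ∂_2 = (9 − 4) − 5 = 0, and the invariant factors of ∂_2 are all 1, so H_1 ≅ 0.
  H_2: rank ker ∂_2 − rank ∂_3 = (6 − 5) − 0 = 1, and there is no ∂_3, so H_2 ≅ Z.

As a check, the Euler characteristic is 5 − 9 + 6 = 2, which agrees with 1 − 0 + 1 = 2.

Hence the Betti numbers are b_0 = 1, b_1 = 0, b_2 = 1.

b_0 = 1, b_1 = 0, b_2 = 1.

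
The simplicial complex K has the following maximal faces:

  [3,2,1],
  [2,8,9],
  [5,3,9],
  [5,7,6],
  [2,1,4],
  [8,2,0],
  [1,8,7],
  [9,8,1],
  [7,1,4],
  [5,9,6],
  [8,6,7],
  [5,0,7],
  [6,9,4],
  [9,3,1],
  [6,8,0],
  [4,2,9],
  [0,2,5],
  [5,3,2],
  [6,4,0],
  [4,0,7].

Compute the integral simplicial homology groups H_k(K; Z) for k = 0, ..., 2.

H_0 ≅ Z,  H_1 ≅ Z ⊕ Z/2,  H_2 = 0.

Order the vertices as 0 < 1 < 2 < 3 < 4 < 5 < 6 < 7 < 8 < 9. Listing each simplex with vertices in this order, K has dimension 2 with simplices:

  0-simplices (10): [0], [1], [2], [3], [4], [5], [6], [7], [8], [9]
  1-simplices (30): (30 of them)
  2-simplices (20): (20 of them)

so the chain groups are C_0 ≅ Z^10, C_1 ≅ Z^30, C_2 ≅ Z^20.

The boundary map ∂_1: C_1 → C_0 is given by ∂[p,q] = [q] − [p]. For instance
  ∂[1,3] = [3] − [1].
The resulting 10×30 matrix has rank 9, and its Smith normal form has invariant factors (1,1,1,1,1,1,1,1,1).

The boundary map ∂_2: C_2 → C_1 sends each 2-simplex [p,q,r] to [q,r] − [p,r] + [p,q]. For instance
  ∂[0,2,5] = [2,5] − [0,5] + [0,2],
  ∂[0,4,7] = [4,7] − [0,7] + [0,4].
As a 30×20 matrix over Z this has rank 20, with invariant factors (1,1,1,1,1,1,1,1,1,1,1,1,1,1,1,1,1,1,1,2).

Reading off H_k = ker ∂_k / im ∂_{k+1}:

  H_0: rank C_0 − rank ∂_1 = 10 − 9 = 1, and the invariant factors of ∂_1 are all 1, so H_0 ≅ Z.
  H_1: rank ker ∂_1 − rank ∂_2 = (30 − 9) − 20 = 1, and ∂_2 has invariant factor 2 > 1, so H_1 ≅ Z ⊕ Z/2.
  H_2: rank ker ∂_2 − rank ∂_3 = (20 − 20) − 0 = 0, and there is no ∂_3, so H_2 ≅ 0.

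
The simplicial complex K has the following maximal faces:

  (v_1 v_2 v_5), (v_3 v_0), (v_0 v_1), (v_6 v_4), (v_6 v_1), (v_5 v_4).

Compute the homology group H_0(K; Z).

H_0 ≅ Z.

K has 7 vertices, 8 edges, 1 triangle.
rank ∂_0 = 0, rank ∂_1 = 6 ⇒ b_0 = 7 − 0 − 6 = 1; all invariant factors of ∂_1 are 1 so no torsion. So H_0 = Z.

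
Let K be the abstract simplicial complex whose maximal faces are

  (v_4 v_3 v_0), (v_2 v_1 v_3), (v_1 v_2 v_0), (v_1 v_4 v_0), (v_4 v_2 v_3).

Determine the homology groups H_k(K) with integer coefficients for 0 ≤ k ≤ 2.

H_0 = Z,  H_1 = Z,  H_2 = 0.

Fix the vertex order v_0 < v_1 < v_2 < v_3 < v_4 and write every simplex with vertices in increasing order. Then dim K = 2 and the simplices of K are:

  0-simplices (5): [v_0], [v_1], [v_2], [v_3], [v_4]
  1-simplices (10): [v_0,v_1], [v_0,v_2], [v_0,v_3], [v_0,v_4], [v_1,v_2], [v_1,v_3], [v_1,v_4], [v_2,v_3], [v_2,v_4], [v_3,v_4]
  2-simplices (5): [v_0,v_1,v_2], [v_0,v_1,v_4], [v_0,v_3,v_4], [v_1,v_2,v_3], [v_2,v_3,v_4]

so the chain groups are C_0 ≅ Z^5, C_1 ≅ Z^10, C_2 ≅ Z^5.

∂_1: C_1 → C_0 sends each edge [p,q] (with p < q) to q − p. For instance
  ∂[v_0,v_1] = [v_1] − [v_0].
The 5×10 boundary matrix has rank 4 and Smith normal form diag(1,1,1,1).

The boundary map ∂_2: C_2 → C_1 sends each 2-simplex [p,q,r] to [q,r] − [p,r] + [p,q]. For instance
  ∂[v_0,v_3,v_4] = [v_3,v_4] − [v_0,v_4] + [v_0,v_3],
  ∂[v_0,v_1,v_2] = [v_1,v_2] − [v_0,v_2] + [v_0,v_1].
As a 10×5 matrix over Z this has rank 5, with invariant factors (1,1,1,1,1).

Now H_k = ker ∂_k / im ∂_{k+1}, so:

  H_0: rank C_0 − rank ∂_1 = 5 − 4 = 1, and the invariant factors of ∂_1 are all 1, so H_0 ≅ Z.
  H_1: rank ker ∂_1 − rank ∂_2 = (10 − 4) − 5 = 1, and the invariant factors of ∂_2 are all 1, so H_1 ≅ Z.
  H_2: rank ker ∂_2 − rank ∂_3 = (5 − 5) − 0 = 0, and there is no ∂_3, so H_2 ≅ 0.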